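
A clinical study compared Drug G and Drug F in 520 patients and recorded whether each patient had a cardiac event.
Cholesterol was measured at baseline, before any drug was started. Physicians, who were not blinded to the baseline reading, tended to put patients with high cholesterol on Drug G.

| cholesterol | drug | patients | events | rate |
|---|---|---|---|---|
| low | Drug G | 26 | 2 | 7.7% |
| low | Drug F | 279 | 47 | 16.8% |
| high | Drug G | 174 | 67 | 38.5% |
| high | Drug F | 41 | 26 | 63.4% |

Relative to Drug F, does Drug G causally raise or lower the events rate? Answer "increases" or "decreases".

Cholesterol differs across drugs for reasons unrelated to any effect of the drug itself, and it separately predicts the outcome — a classic confounder. We must compare within cholesterol levels.
Within each level — low: 7.7% vs 16.8%; high: 38.5% vs 63.4% — Drug G is lower every time.

decreases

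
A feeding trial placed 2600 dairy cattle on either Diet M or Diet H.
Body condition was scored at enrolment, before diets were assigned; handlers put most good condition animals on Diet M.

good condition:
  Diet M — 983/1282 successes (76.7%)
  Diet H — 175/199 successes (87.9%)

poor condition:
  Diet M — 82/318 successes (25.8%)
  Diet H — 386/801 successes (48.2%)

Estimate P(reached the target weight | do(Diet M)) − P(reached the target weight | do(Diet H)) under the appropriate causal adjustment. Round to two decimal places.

-0.16

Starting body condition differs across diets for reasons unrelated to any effect of the diet itself, and it separately predicts the outcome — a classic confounder. We must compare within starting body condition levels.
Adjusting over the population distribution of starting body condition: 0.570·(0.767−0.879) + 0.430·(0.258−0.482) = -0.161.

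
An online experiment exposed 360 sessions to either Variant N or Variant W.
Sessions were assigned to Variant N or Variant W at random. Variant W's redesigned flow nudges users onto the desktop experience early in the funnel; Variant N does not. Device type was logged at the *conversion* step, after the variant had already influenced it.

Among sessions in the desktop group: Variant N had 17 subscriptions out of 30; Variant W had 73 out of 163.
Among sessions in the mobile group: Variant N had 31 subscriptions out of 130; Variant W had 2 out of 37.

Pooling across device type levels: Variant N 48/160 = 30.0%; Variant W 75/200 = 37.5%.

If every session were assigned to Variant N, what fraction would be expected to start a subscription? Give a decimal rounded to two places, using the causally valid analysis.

Device type is recorded after the variant and is itself shifted by it — it sits on the causal path from variant to outcome. Conditioning on a mediator would strip out part of the effect we want; the pooled comparison gives the total causal effect.
So P(outcome | do(Variant N)) is just the pooled rate for Variant N: 48/160 = 0.300.

0.30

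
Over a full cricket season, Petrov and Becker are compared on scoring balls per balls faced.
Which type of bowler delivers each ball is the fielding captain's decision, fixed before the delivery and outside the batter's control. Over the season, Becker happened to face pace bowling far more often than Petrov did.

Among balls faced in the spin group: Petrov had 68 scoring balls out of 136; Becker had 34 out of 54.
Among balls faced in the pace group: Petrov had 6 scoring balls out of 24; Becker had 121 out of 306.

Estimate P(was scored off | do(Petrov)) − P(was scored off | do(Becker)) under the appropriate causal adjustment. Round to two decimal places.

-0.14

Nothing the player does changes bowling type; the imbalance is an allocation artefact. With bowling type also predicting the outcome, the pooled figure is confounded, and the within-stratum comparison is the causal one.
Adjusting over the population distribution of bowling type: 0.365·(0.500−0.630) + 0.635·(0.250−0.395) = -0.140.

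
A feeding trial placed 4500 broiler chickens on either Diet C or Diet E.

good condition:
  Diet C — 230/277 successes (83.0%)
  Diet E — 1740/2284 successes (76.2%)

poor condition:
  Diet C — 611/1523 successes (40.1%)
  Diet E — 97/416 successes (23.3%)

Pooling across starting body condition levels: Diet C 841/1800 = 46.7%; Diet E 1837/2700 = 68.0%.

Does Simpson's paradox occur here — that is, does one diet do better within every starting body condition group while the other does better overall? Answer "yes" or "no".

Within each starting body condition level (good condition 83.0% vs 76.2%; poor condition 40.1% vs 23.3%), Diet C has the higher rate every time. Pooled: 46.7% vs 68.0% — Diet E has the higher rate overall. The two comparisons disagree.

yes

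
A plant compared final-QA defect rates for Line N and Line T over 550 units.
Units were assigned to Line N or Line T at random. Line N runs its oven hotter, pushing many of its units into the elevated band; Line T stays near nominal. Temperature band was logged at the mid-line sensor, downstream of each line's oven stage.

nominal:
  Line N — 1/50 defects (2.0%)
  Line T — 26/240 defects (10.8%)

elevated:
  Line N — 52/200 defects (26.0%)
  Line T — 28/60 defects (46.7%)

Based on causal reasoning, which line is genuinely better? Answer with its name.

Because the line influences in-process temperature band, in-process temperature band is a post-treatment mediator, not a confounder. Stratifying on it would bias the estimate; the causal effect is the crude pooled difference.
Pooled: Line N 21.2% vs Line T 18.0%; Line T is lower overall.

Line T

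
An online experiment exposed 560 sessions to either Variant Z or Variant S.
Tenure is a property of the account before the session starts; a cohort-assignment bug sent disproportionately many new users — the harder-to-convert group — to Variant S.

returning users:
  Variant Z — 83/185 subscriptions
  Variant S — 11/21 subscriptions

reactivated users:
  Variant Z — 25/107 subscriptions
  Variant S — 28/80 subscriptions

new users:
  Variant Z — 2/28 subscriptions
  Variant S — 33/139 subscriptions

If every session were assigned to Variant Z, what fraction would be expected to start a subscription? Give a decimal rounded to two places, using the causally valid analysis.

0.26

User tenure differs across variants for reasons unrelated to any effect of the variant itself, and it separately predicts the outcome — a classic confounder. We must compare within user tenure levels.
Standardising Variant Z to the population user tenure mix: 0.368·83/185 + 0.334·25/107 + 0.298·2/28 = 0.264.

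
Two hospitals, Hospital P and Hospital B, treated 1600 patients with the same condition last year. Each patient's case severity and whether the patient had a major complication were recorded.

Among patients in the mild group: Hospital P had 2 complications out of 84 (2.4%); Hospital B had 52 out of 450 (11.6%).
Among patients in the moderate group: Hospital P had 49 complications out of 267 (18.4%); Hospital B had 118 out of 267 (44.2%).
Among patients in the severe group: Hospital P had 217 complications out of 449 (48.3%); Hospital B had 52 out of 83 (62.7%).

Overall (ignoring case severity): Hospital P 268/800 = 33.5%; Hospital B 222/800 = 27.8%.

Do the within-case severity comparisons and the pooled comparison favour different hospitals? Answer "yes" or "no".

Within each case severity level (mild 2.4% vs 11.6%; moderate 18.4% vs 44.2%; severe 48.3% vs 62.7%), Hospital P has the lower rate every time. Pooled: 33.5% vs 27.8% — Hospital B has the lower rate overall. The two comparisons disagree.

yes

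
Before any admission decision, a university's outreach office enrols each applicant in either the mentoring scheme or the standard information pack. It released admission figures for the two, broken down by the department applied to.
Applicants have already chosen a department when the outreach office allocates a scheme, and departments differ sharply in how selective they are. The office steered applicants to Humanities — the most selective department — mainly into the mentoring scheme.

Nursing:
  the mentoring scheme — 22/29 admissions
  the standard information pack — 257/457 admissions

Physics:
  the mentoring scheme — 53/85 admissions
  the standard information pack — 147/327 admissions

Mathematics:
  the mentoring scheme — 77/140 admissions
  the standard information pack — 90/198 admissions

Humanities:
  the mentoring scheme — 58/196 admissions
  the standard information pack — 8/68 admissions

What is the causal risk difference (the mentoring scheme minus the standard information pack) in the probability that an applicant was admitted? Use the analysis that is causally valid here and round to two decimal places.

The stratified and pooled comparisons disagree (the mentoring scheme wins within each department; the standard information pack wins overall), so the answer turns on the causal role of department.
Department is set before the outreach scheme has any effect — it is not caused by the outreach scheme — and it independently drives the outcome. That makes it a confounder, so the causal comparison is within department levels.
Adjusting over the population distribution of department: 0.324·(0.759−0.562) + 0.275·(0.624−0.450) + 0.225·(0.550−0.455) + 0.176·(0.296−0.118) = +0.164.

+0.16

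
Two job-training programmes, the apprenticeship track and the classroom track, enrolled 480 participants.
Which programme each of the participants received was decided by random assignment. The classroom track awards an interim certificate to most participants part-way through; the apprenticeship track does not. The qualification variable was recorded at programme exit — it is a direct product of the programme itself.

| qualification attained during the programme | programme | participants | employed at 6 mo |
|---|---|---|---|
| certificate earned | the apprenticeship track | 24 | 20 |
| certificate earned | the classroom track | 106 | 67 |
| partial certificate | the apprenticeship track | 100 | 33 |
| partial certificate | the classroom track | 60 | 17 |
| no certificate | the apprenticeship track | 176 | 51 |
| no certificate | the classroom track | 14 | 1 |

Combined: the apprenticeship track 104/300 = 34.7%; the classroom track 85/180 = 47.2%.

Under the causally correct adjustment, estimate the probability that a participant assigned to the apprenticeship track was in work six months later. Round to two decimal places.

0.35

Qualification attained during the programme lies on the pathway programme → qualification attained during the programme → outcome, so adjusting for it blocks the indirect effect. For the total causal effect of programme, use the unadjusted pooled rates.
So P(outcome | do(the apprenticeship track)) is just the pooled rate for the apprenticeship track: 104/300 = 0.347.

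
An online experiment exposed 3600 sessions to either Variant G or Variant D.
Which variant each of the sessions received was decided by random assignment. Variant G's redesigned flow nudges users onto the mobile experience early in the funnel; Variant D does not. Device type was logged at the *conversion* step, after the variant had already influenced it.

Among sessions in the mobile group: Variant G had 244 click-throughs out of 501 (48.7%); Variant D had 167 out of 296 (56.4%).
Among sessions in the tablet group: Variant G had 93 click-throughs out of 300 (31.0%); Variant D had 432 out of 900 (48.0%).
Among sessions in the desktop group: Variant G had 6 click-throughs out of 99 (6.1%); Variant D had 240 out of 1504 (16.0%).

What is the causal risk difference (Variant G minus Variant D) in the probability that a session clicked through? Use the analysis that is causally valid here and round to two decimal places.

Because the variant influences device type, device type is a post-treatment mediator, not a confounder. Stratifying on it would bias the estimate; the causal effect is the crude pooled difference.
The causal difference is the pooled difference: 0.381 − 0.311 = +0.070.

+0.07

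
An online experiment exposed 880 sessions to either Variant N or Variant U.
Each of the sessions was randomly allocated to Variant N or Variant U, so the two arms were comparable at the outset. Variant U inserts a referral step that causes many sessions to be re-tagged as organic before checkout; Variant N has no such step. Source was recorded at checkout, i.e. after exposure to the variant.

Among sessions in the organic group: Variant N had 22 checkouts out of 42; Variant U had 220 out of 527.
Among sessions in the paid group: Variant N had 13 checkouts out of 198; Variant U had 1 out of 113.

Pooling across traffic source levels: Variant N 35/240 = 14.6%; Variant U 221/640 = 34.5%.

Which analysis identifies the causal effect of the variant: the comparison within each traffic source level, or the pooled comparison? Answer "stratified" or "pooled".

pooled

Variant N is higher inside every traffic source stratum but Variant U is higher in aggregate. Whether to stratify depends on how traffic source relates to the variant.
Stratifying would compare variants among sessions the variants themselves sorted into traffic source groups — a form of selection on an intermediate. The unconditioned pooled rates give the total causal effect.
Pooled: Variant N 14.6% vs Variant U 34.5%; Variant U is higher overall.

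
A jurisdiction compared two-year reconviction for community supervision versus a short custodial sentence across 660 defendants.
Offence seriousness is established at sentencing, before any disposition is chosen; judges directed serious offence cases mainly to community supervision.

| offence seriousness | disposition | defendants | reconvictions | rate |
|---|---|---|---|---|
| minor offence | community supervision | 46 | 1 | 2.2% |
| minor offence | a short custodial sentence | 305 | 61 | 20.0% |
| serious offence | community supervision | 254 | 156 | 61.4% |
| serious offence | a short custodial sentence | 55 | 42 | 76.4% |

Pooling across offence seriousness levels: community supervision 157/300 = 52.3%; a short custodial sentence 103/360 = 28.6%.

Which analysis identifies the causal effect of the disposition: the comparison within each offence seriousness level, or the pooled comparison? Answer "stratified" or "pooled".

stratified

Here offence seriousness is a common cause — it drives both which disposition a case falls under and the outcome. The crude comparison mixes populations; the stratum-specific rates are the causally relevant ones.
Within each level — minor offence: 2.2% vs 20.0%; serious offence: 61.4% vs 76.4% — community supervision is lower every time.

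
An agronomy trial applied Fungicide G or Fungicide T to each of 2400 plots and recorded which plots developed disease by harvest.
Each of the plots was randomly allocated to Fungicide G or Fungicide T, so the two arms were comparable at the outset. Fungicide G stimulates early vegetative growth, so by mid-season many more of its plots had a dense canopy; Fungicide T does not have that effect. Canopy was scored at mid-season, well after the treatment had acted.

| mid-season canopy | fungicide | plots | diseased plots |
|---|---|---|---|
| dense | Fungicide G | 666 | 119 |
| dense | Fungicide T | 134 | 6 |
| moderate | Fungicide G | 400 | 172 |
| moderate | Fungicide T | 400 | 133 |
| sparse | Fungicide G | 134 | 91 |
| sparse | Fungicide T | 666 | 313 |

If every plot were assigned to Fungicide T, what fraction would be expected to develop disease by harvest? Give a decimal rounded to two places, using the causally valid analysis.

0.38

The stratified and pooled comparisons disagree (Fungicide T wins within each mid-season canopy; Fungicide G wins overall), so the answer turns on the causal role of mid-season canopy.
Mid-season canopy is downstream of the fungicide. One should not condition on a consequence of treatment, so the overall rates are the right comparison.
So P(outcome | do(Fungicide T)) is just the pooled rate for Fungicide T: 452/1200 = 0.377.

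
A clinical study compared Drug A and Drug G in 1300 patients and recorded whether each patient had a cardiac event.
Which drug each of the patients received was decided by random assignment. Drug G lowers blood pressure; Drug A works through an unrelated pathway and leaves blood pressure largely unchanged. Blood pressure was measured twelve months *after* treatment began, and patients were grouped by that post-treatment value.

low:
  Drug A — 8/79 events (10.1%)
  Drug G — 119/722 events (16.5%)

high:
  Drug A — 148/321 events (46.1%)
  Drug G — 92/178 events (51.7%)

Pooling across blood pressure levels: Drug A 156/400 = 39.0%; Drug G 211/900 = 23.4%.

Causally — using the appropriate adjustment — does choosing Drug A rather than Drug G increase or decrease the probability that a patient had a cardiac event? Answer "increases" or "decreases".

increases

Blood pressure here is a post-treatment variable shaped by the drug; conditioning on it would introduce bias rather than remove it. The overall comparison is the causal one.
Pooled: Drug A 39.0% vs Drug G 23.4%; Drug G is lower overall.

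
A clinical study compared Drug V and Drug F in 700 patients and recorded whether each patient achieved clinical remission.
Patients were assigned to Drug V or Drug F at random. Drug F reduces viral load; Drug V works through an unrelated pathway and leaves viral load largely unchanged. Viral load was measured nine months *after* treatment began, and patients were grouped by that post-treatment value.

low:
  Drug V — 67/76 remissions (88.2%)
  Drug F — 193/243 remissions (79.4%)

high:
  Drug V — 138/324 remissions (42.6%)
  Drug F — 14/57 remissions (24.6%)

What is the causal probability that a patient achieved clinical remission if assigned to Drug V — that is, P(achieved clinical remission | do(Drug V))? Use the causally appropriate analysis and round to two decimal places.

0.51

Viral load is downstream of the drug. One should not condition on a consequence of treatment, so the overall rates are the right comparison.
So P(outcome | do(Drug V)) is just the pooled rate for Drug V: 205/400 = 0.512.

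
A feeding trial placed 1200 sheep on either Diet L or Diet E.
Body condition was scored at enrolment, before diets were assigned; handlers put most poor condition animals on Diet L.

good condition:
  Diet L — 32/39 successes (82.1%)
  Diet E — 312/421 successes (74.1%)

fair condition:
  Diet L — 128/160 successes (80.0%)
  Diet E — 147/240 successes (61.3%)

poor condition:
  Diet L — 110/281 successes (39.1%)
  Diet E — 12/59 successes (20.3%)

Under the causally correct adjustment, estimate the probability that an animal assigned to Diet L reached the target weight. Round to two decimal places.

0.69

Since starting body condition is a pre-existing factor (not a product of the diet) and it affects the outcome on its own, it is a confounder. The stratified rates, not the pooled rate, identify the causal effect.
Standardising Diet L to the population starting body condition mix: 0.383·32/39 + 0.333·128/160 + 0.283·110/281 = 0.692.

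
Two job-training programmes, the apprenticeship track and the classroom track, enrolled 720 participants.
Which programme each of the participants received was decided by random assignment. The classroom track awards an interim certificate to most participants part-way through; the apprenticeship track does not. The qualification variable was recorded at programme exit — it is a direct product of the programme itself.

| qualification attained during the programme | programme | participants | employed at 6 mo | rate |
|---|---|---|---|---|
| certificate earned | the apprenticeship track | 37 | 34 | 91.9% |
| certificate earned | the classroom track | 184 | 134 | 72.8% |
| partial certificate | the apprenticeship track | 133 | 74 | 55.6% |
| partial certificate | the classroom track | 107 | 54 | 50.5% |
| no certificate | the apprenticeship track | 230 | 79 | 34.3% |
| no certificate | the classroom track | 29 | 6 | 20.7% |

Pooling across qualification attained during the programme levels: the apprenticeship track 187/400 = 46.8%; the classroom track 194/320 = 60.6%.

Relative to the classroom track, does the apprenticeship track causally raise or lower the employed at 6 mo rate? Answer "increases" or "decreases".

The stratified and pooled comparisons disagree (the apprenticeship track wins within each qualification attained during the programme; the classroom track wins overall), so the answer turns on the causal role of qualification attained during the programme.
Qualification attained during the programme lies on the pathway programme → qualification attained during the programme → outcome, so adjusting for it blocks the indirect effect. For the total causal effect of programme, use the unadjusted pooled rates.
Pooled: the apprenticeship track 46.8% vs the classroom track 60.6%; the classroom track is higher overall.

decreases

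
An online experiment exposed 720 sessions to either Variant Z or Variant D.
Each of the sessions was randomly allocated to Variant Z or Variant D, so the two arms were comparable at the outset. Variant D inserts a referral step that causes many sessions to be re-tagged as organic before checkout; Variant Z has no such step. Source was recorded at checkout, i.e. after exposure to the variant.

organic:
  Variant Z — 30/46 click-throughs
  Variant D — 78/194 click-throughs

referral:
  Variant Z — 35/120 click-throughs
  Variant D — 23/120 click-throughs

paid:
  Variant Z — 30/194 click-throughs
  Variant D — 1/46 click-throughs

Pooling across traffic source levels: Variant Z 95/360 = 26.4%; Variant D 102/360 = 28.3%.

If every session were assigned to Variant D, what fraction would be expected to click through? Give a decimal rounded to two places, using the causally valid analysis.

The distribution of traffic source is itself part of what the variant does — it is an intermediate outcome. Holding it fixed would remove that part of the effect; the total effect is the pooled difference.
So P(outcome | do(Variant D)) is just the pooled rate for Variant D: 102/360 = 0.283.

0.28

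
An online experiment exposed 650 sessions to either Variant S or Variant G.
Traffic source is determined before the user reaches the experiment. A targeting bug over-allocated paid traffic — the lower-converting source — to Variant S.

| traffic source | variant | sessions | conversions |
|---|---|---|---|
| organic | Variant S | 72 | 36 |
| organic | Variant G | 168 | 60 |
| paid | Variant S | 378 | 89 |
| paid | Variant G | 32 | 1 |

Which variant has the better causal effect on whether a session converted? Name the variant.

The traffic source-specific comparison favours Variant S throughout, but the pooled figures favour Variant G. The question is whether to condition on traffic source.
Traffic source is set before the variant has any effect — it is not caused by the variant — and it independently drives the outcome. That makes it a confounder, so the causal comparison is within traffic source levels.
Within each level — organic: 50.0% vs 35.7%; paid: 23.5% vs 3.1% — Variant S is higher every time.

Variant S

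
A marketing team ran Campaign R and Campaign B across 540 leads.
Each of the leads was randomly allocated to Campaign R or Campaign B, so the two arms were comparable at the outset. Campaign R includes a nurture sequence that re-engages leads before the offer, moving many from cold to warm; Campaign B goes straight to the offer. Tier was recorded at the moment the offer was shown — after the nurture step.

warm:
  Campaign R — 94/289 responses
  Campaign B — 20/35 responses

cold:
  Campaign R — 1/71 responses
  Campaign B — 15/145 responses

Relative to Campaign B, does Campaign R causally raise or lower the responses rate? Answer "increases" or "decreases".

Engagement tier is downstream of the campaign. One should not condition on a consequence of treatment, so the overall rates are the right comparison.
Pooled: Campaign R 26.4% vs Campaign B 19.4%; Campaign R is higher overall.

increases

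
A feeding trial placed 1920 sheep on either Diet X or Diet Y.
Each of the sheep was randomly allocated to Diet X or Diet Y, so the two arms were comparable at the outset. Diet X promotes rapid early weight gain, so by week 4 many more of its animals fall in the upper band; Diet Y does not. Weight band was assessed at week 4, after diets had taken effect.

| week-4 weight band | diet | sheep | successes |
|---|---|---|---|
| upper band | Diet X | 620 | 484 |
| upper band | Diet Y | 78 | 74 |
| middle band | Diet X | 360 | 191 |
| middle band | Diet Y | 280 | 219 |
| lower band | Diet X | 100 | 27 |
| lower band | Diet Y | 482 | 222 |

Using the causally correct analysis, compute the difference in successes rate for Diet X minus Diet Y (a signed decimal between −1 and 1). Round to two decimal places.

+0.04

Week-4 weight band here is a post-treatment variable shaped by the diet; conditioning on it would introduce bias rather than remove it. The overall comparison is the causal one.
The causal difference is the pooled difference: 0.650 − 0.613 = +0.037.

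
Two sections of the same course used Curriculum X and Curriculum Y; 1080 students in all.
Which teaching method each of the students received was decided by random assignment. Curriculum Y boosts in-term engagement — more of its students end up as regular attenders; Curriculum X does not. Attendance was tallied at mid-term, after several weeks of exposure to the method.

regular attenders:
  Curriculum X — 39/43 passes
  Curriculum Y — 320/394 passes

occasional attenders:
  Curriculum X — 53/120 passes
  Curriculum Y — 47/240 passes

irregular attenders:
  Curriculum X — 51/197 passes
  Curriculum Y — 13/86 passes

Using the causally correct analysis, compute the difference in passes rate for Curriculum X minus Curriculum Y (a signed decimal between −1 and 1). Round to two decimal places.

Curriculum X is higher inside every mid-term attendance stratum but Curriculum Y is higher in aggregate. Whether to stratify depends on how mid-term attendance relates to the teaching method.
Mid-term attendance is downstream of the teaching method. One should not condition on a consequence of treatment, so the overall rates are the right comparison.
The causal difference is the pooled difference: 0.397 − 0.528 = -0.131.

-0.13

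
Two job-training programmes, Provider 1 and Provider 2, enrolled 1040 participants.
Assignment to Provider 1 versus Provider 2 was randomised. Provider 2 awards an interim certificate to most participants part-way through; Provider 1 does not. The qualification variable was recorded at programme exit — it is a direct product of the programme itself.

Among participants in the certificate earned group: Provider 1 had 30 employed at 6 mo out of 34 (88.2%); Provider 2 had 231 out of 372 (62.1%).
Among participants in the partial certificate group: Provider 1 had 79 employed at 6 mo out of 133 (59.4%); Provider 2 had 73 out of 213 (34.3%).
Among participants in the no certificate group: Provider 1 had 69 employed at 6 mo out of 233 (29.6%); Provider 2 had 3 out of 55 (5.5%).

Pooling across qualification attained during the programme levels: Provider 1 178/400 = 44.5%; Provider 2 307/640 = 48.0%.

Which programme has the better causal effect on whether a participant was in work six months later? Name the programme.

Provider 2

The distribution of qualification attained during the programme is itself part of what the programme does — it is an intermediate outcome. Holding it fixed would remove that part of the effect; the total effect is the pooled difference.
Pooled: Provider 1 44.5% vs Provider 2 48.0%; Provider 2 is higher overall.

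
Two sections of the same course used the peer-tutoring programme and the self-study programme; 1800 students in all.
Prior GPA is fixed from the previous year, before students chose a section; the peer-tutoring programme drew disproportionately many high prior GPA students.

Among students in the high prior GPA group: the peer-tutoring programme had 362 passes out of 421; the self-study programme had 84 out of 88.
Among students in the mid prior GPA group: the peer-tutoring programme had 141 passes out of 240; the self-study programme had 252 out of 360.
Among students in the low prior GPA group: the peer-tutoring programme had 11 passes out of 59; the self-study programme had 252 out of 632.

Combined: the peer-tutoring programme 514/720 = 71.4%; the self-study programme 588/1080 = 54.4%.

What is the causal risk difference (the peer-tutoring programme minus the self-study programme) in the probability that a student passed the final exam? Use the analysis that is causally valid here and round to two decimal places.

-0.15

Here prior GPA band is a common cause — it drives both which teaching method a case falls under and the outcome. The crude comparison mixes populations; the stratum-specific rates are the causally relevant ones.
Adjusting over the population distribution of prior GPA band: 0.283·(0.860−0.955) + 0.333·(0.588−0.700) + 0.384·(0.186−0.399) = -0.146.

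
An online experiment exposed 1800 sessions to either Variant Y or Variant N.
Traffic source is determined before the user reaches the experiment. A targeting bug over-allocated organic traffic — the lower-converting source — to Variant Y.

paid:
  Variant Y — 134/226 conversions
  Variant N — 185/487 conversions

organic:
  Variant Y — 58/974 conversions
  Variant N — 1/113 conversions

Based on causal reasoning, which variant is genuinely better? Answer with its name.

Variant Y

The stratified and pooled comparisons disagree (Variant Y wins within each traffic source; Variant N wins overall), so the answer turns on the causal role of traffic source.
Here traffic source is a common cause — it drives both which variant a case falls under and the outcome. The crude comparison mixes populations; the stratum-specific rates are the causally relevant ones.
Within each level — paid: 59.3% vs 38.0%; organic: 6.0% vs 0.9% — Variant Y is higher every time.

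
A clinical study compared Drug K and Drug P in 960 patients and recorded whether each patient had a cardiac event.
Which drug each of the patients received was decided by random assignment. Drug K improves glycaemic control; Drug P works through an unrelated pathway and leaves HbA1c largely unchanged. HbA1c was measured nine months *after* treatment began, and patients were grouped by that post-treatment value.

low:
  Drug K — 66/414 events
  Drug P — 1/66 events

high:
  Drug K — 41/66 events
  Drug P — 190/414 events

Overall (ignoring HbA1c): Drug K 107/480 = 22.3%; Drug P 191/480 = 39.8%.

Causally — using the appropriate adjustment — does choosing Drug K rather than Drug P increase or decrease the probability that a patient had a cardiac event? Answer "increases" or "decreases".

decreases

Within every HbA1c level Drug P has the lower rate, yet pooled Drug K does — Simpson's reversal.
HbA1c here is a post-treatment variable shaped by the drug; conditioning on it would introduce bias rather than remove it. The overall comparison is the causal one.
Pooled: Drug K 22.3% vs Drug P 39.8%; Drug K is lower overall.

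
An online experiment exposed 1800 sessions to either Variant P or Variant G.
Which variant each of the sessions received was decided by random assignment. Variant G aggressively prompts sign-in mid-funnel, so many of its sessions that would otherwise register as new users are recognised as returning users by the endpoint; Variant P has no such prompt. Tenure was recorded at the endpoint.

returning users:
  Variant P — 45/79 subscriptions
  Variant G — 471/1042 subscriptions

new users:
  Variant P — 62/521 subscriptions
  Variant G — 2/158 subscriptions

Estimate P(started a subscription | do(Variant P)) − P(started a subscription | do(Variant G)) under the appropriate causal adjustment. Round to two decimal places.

-0.22

Variant P is higher inside every user tenure stratum but Variant G is higher in aggregate. Whether to stratify depends on how user tenure relates to the variant.
User tenure is downstream of the variant. One should not condition on a consequence of treatment, so the overall rates are the right comparison.
The causal difference is the pooled difference: 0.178 − 0.394 = -0.216.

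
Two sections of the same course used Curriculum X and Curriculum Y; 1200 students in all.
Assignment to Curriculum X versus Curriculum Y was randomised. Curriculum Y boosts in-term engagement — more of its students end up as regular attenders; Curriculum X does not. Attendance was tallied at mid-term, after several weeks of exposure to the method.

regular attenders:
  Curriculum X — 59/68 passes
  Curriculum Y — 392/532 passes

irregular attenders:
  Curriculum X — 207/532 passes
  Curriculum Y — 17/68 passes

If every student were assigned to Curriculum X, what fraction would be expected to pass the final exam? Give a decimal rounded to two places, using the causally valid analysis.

Within every mid-term attendance level Curriculum X has the higher rate, yet pooled Curriculum Y does — Simpson's reversal.
Mid-term attendance is downstream of the teaching method. One should not condition on a consequence of treatment, so the overall rates are the right comparison.
So P(outcome | do(Curriculum X)) is just the pooled rate for Curriculum X: 266/600 = 0.443.

0.44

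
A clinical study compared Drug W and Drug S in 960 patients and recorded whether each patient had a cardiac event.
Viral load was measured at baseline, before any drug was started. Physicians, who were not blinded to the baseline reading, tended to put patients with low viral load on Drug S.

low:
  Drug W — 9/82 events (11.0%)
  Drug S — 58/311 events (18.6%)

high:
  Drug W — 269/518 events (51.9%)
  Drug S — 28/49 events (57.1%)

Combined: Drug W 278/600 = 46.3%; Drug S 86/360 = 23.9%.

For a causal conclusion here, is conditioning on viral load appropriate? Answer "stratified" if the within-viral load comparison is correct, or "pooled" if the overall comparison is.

stratified

Viral load differs across drugs for reasons unrelated to any effect of the drug itself, and it separately predicts the outcome — a classic confounder. We must compare within viral load levels.
Within each level — low: 11.0% vs 18.6%; high: 51.9% vs 57.1% — Drug W is lower every time.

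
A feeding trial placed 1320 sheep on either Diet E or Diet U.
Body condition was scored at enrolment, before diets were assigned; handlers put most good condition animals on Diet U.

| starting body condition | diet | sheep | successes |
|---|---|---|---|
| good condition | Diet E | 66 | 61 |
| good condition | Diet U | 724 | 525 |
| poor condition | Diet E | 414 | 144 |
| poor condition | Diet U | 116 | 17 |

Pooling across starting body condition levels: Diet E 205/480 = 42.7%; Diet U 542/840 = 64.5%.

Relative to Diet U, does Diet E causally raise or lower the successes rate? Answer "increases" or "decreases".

increases

Within every starting body condition level Diet E has the higher rate, yet pooled Diet U does — Simpson's reversal.
Starting body condition satisfies the back-door criterion: it is not a descendant of the diet, and it blocks the spurious path from diet to outcome. Adjusting for it (i.e., using the within-starting body condition rates) gives the causal effect.
Within each level — good condition: 92.4% vs 72.5%; poor condition: 34.8% vs 14.7% — Diet E is higher every time.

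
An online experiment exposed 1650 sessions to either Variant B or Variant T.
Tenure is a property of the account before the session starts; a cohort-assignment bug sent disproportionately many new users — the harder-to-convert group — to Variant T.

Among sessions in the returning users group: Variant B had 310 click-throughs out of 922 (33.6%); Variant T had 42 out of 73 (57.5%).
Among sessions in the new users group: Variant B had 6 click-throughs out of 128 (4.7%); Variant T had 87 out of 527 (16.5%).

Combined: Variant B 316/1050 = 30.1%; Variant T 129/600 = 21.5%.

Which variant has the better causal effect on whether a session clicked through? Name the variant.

Variant T is higher inside every user tenure stratum but Variant B is higher in aggregate. Whether to stratify depends on how user tenure relates to the variant.
Here user tenure is a common cause — it drives both which variant a case falls under and the outcome. The crude comparison mixes populations; the stratum-specific rates are the causally relevant ones.
Within each level — returning users: 33.6% vs 57.5%; new users: 4.7% vs 16.5% — Variant T is higher every time.

Variant T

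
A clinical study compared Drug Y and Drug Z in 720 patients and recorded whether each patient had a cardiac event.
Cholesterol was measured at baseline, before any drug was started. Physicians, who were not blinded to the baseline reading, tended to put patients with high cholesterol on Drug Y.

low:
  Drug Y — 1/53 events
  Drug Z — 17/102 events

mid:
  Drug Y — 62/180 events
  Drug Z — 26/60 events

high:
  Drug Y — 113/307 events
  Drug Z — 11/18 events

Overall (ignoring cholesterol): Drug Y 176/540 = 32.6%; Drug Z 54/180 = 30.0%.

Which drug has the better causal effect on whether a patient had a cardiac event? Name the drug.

Drug Y

Since cholesterol is a pre-existing factor (not a product of the drug) and it affects the outcome on its own, it is a confounder. The stratified rates, not the pooled rate, identify the causal effect.
Within each level — low: 1.9% vs 16.7%; mid: 34.4% vs 43.3%; high: 36.8% vs 61.1% — Drug Y is lower every time.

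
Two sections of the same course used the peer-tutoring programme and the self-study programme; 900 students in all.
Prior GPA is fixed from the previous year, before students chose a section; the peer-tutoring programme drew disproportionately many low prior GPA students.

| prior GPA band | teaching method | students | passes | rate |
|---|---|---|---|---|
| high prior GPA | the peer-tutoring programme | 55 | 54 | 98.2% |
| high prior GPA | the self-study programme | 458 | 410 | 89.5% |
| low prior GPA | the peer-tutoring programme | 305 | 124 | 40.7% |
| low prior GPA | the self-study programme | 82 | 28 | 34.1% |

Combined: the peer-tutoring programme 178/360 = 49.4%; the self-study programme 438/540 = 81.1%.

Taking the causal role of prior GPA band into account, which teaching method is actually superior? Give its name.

the peer-tutoring programme

Since prior GPA band is a pre-existing factor (not a product of the teaching method) and it affects the outcome on its own, it is a confounder. The stratified rates, not the pooled rate, identify the causal effect.
Within each level — high prior GPA: 98.2% vs 89.5%; low prior GPA: 40.7% vs 34.1% — the peer-tutoring programme is higher every time.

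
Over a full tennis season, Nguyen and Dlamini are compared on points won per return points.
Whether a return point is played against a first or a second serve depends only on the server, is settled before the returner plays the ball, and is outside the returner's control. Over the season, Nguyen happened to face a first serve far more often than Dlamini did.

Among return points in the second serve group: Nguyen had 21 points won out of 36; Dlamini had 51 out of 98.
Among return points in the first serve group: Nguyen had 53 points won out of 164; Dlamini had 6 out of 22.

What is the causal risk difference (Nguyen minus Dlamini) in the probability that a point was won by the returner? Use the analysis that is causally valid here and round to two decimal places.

Since serve type is a pre-existing factor (not a product of the player) and it affects the outcome on its own, it is a confounder. The stratified rates, not the pooled rate, identify the causal effect.
Adjusting over the population distribution of serve type: 0.419·(0.583−0.520) + 0.581·(0.323−0.273) = +0.056.

+0.06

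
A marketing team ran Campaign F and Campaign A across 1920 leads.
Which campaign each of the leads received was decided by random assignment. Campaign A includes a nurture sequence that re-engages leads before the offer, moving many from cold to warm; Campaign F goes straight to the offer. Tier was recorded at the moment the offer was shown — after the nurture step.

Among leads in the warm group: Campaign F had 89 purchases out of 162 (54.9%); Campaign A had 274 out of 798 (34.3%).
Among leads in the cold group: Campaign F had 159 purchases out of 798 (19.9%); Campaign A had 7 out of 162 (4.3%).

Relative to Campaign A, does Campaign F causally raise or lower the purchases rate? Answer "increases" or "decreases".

Within every engagement tier level Campaign F has the higher rate, yet pooled Campaign A does — Simpson's reversal.
Engagement tier here is a post-treatment variable shaped by the campaign; conditioning on it would introduce bias rather than remove it. The overall comparison is the causal one.
Pooled: Campaign F 25.8% vs Campaign A 29.3%; Campaign A is higher overall.

decreases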